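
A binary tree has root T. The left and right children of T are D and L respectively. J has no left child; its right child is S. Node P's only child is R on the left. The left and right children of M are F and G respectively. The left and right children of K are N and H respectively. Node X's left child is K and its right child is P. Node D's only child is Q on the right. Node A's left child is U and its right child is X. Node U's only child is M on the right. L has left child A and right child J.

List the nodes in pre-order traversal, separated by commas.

T, D, Q, L, A, U, M, F, G, X, K, N, H, P, R, J, S

Pre-order visits the node, then its left subtree, then its right subtree.
Visit T.
At T: go left to D.
  Visit D.
  At D: no left child.
  At D: go right to Q.
    Q is a leaf — visit Q.
At T: go right to L.
  Visit L.
  At L: go left to A.
    Visit A.
    At A: go left to U.
      Visit U.
      At U: no left child.
      At U: go right to M.
        Visit M.
        At M: go left to F.
          F is a leaf — visit F.
        At M: go right to G.
          G is a leaf — visit G.
    At A: go right to X.
      Visit X.
      At X: go left to K.
        Visit K.
        At K: go left to N.
          N is a leaf — visit N.
        At K: go right to H.
          H is a leaf — visit H.
      At X: go right to P.
        Visit P.
        At P: go left to R.
          R is a leaf — visit R.
        At P: no right child.
  At L: go right to J.
    Visit J.
    At J: no left child.
    At J: go right to S.
      S is a leaf — visit S.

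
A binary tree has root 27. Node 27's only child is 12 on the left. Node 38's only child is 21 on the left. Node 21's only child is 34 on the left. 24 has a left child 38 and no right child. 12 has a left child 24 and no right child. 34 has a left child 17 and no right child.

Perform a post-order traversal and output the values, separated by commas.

17, 34, 21, 38, 24, 12, 27

Post-order visits the left subtree, then the right subtree, then the node.
At 27: go left to 12.
  At 12: go left to 24.
    At 24: go left to 38.
      At 38: go left to 21.
        At 21: go left to 34.
          At 34: go left to 17.
            17 is a leaf — visit 17.
          At 34: no right child.
          Visit 34.
        At 21: no right child.
        Visit 21.
      At 38: no right child.
      Visit 38.
    At 24: no right child.
    Visit 24.
  At 12: no right child.
  Visit 12.
At 27: no right child.
Visit 27.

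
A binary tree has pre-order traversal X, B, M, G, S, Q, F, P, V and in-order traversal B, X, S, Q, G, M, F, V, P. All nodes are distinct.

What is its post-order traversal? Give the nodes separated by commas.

B, Q, S, G, V, P, F, M, X

The first element of pre-order is the root; it splits in-order into left and right subtrees.
Root X: left subtree has 1 node {B}, right has 7 {S, Q, G, M, F, V, P}.
  Root M: left subtree has 3 nodes {S, Q, G}, right has 3 {F, V, P}.
    Root G: left subtree has 2 nodes {S, Q}, right has 0 { }.
      Root S: left subtree has 0 nodes { }, right has 1 {Q}.
    Root F: left subtree has 0 nodes { }, right has 2 {V, P}.
      Root P: left subtree has 1 node {V}, right has 0 { }.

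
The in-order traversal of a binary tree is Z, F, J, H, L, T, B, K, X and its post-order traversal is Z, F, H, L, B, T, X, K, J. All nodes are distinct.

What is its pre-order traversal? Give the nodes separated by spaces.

The last element of post-order is the root; it splits in-order into left and right subtrees.
Root J: left subtree has 2 nodes {Z, F}, right has 6 {H, L, T, B, K, X}.
  Root F: left subtree has 1 node {Z}, right has 0 { }.
  Root K: left subtree has 4 nodes {H, L, T, B}, right has 1 {X}.
    Root T: left subtree has 2 nodes {H, L}, right has 1 {B}.
      Root L: left subtree has 1 node {H}, right has 0 { }.

J F Z K T L H B X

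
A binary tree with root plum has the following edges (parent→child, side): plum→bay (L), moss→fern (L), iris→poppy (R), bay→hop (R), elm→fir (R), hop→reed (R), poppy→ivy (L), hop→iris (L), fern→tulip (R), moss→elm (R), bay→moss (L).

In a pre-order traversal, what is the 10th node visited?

poppy

Pre-order visits the node, then its left subtree, then its right subtree.
Visit plum.
At plum: go left to bay.
  Visit bay.
  At bay: go left to moss.
    Visit moss.
    At moss: go left to fern.
      Visit fern.
      At fern: no left child.
      At fern: go right to tulip.
        tulip is a leaf — visit tulip.
    At moss: go right to elm.
      Visit elm.
      At elm: no left child.
      At elm: go right to fir.
        fir is a leaf — visit fir.
  At bay: go right to hop.
    Visit hop.
    At hop: go left to iris.
      Visit iris.
      At iris: no left child.
      At iris: go right to poppy.
        Visit poppy.
        At poppy: go left to ivy.
          ivy is a leaf — visit ivy.
        At poppy: no right child.
    At hop: go right to reed.
      reed is a leaf — visit reed.
At plum: no right child.
Full pre-order sequence: plum, bay, moss, fern, tulip, elm, fir, hop, iris, poppy, ivy, reed.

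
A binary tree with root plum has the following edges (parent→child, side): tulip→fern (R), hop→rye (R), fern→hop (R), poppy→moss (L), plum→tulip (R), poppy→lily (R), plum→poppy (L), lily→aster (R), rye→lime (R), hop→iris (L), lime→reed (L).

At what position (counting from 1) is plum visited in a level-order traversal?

Level-order visits nodes level by level from the root, left to right within each level.
Level 0: plum
Level 1: poppy, tulip
Level 2: moss, lily, fern
Level 3: aster, hop
Level 4: iris, rye
Level 5: lime
Level 6: reed
Full level-order sequence: plum, poppy, tulip, moss, lily, fern, aster, hop, iris, rye, lime, reed.

1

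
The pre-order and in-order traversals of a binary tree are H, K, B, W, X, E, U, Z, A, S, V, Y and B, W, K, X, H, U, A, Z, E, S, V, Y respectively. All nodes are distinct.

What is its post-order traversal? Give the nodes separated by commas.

The first element of pre-order is the root; it splits in-order into left and right subtrees.
Root H: left subtree has 4 nodes {B, W, K, X}, right has 7 {U, A, Z, E, S, V, Y}.
  Root K: left subtree has 2 nodes {B, W}, right has 1 {X}.
    Root B: left subtree has 0 nodes { }, right has 1 {W}.
  Root E: left subtree has 3 nodes {U, A, Z}, right has 3 {S, V, Y}.
    Root U: left subtree has 0 nodes { }, right has 2 {A, Z}.
      Root Z: left subtree has 1 node {A}, right has 0 { }.
    Root S: left subtree has 0 nodes { }, right has 2 {V, Y}.
      Root V: left subtree has 0 nodes { }, right has 1 {Y}.

W, B, X, K, A, Z, U, Y, V, S, E, H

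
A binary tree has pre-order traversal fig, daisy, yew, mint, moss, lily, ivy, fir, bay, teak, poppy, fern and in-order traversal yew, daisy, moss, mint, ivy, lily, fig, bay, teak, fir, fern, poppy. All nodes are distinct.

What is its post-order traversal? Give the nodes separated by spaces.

The first element of pre-order is the root; it splits in-order into left and right subtrees.
Root fig: left subtree has 6 nodes {yew, daisy, moss, mint, ivy, lily}, right has 5 {bay, teak, fir, fern, poppy}.
  Root daisy: left subtree has 1 node {yew}, right has 4 {moss, mint, ivy, lily}.
    Root mint: left subtree has 1 node {moss}, right has 2 {ivy, lily}.
      Root lily: left subtree has 1 node {ivy}, right has 0 { }.
  Root fir: left subtree has 2 nodes {bay, teak}, right has 2 {fern, poppy}.
    Root bay: left subtree has 0 nodes { }, right has 1 {teak}.
    Root poppy: left subtree has 1 node {fern}, right has 0 { }.

yew moss ivy lily mint daisy teak bay fern poppy fir fig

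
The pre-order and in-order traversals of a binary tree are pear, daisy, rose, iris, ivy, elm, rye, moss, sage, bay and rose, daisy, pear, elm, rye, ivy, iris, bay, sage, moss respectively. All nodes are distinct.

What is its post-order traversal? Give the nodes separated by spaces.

rose daisy rye elm ivy bay sage moss iris pear

The first element of pre-order is the root; it splits in-order into left and right subtrees.
Root pear: left subtree has 2 nodes {rose, daisy}, right has 7 {elm, rye, ivy, iris, bay, sage, moss}.
  Root daisy: left subtree has 1 node {rose}, right has 0 { }.
  Root iris: left subtree has 3 nodes {elm, rye, ivy}, right has 3 {bay, sage, moss}.
    Root ivy: left subtree has 2 nodes {elm, rye}, right has 0 { }.
      Root elm: left subtree has 0 nodes { }, right has 1 {rye}.
    Root moss: left subtree has 2 nodes {bay, sage}, right has 0 { }.
      Root sage: left subtree has 1 node {bay}, right has 0 { }.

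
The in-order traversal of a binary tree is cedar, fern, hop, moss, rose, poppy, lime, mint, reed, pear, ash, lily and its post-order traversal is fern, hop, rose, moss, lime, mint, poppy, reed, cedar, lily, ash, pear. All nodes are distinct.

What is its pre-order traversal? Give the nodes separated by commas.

pear, cedar, reed, poppy, moss, hop, fern, rose, mint, lime, ash, lily

The last element of post-order is the root; it splits in-order into left and right subtrees.
Root pear: left subtree has 9 nodes {cedar, fern, hop, moss, rose, poppy, lime, mint, reed}, right has 2 {ash, lily}.
  Root cedar: left subtree has 0 nodes { }, right has 8 {fern, hop, moss, rose, poppy, lime, mint, reed}.
    Root reed: left subtree has 7 nodes {fern, hop, moss, rose, poppy, lime, mint}, right has 0 { }.
      Root poppy: left subtree has 4 nodes {fern, hop, moss, rose}, right has 2 {lime, mint}.
        Root moss: left subtree has 2 nodes {fern, hop}, right has 1 {rose}.
          Root hop: left subtree has 1 node {fern}, right has 0 { }.
        Root mint: left subtree has 1 node {lime}, right has 0 { }.
  Root ash: left subtree has 0 nodes { }, right has 1 {lily}.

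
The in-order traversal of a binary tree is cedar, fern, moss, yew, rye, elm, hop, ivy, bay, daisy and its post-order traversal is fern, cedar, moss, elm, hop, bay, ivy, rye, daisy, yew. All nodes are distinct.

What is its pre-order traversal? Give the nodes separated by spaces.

yew moss cedar fern daisy rye ivy hop elm bay

The last element of post-order is the root; it splits in-order into left and right subtrees.
Root yew: left subtree has 3 nodes {cedar, fern, moss}, right has 6 {rye, elm, hop, ivy, bay, daisy}.
  Root moss: left subtree has 2 nodes {cedar, fern}, right has 0 { }.
    Root cedar: left subtree has 0 nodes { }, right has 1 {fern}.
  Root daisy: left subtree has 5 nodes {rye, elm, hop, ivy, bay}, right has 0 { }.
    Root rye: left subtree has 0 nodes { }, right has 4 {elm, hop, ivy, bay}.
      Root ivy: left subtree has 2 nodes {elm, hop}, right has 1 {bay}.
        Root hop: left subtree has 1 node {elm}, right has 0 { }.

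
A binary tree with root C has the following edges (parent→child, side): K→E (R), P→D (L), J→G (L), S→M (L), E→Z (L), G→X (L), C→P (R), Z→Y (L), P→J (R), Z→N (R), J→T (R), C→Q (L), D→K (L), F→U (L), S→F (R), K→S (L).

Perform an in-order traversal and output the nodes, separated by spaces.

Q C M S U F K Y Z N E D P X G J T

In-order visits the left subtree, then the node, then the right subtree.
At C: go left to Q.
  Q is a leaf — visit Q.
Visit C.
At C: go right to P.
  At P: go left to D.
    At D: go left to K.
      At K: go left to S.
        At S: go left to M.
          M is a leaf — visit M.
        Visit S.
        At S: go right to F.
          At F: go left to U.
            U is a leaf — visit U.
          Visit F.
          At F: no right child.
      Visit K.
      At K: go right to E.
        At E: go left to Z.
          At Z: go left to Y.
            Y is a leaf — visit Y.
          Visit Z.
          At Z: go right to N.
            N is a leaf — visit N.
        Visit E.
        At E: no right child.
    Visit D.
    At D: no right child.
  Visit P.
  At P: go right to J.
    At J: go left to G.
      At G: go left to X.
        X is a leaf — visit X.
      Visit G.
      At G: no right child.
    Visit J.
    At J: go right to T.
      T is a leaf — visit T.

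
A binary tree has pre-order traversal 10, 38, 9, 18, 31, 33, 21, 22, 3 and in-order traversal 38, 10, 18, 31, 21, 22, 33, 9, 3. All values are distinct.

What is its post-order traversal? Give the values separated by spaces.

The first element of pre-order is the root; it splits in-order into left and right subtrees.
Root 10: left subtree has 1 node {38}, right has 7 {18, 31, 21, 22, 33, 9, 3}.
  Root 9: left subtree has 5 nodes {18, 31, 21, 22, 33}, right has 1 {3}.
    Root 18: left subtree has 0 nodes { }, right has 4 {31, 21, 22, 33}.
      Root 31: left subtree has 0 nodes { }, right has 3 {21, 22, 33}.
        Root 33: left subtree has 2 nodes {21, 22}, right has 0 { }.
          Root 21: left subtree has 0 nodes { }, right has 1 {22}.

38 22 21 33 31 18 3 9 10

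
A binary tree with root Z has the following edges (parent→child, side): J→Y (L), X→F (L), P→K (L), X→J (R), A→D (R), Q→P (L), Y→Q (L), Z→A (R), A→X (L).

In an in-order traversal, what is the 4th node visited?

K

In-order visits the left subtree, then the node, then the right subtree.
At Z: no left child.
Visit Z.
At Z: go right to A.
  At A: go left to X.
    At X: go left to F.
      F is a leaf — visit F.
    Visit X.
    At X: go right to J.
      At J: go left to Y.
        At Y: go left to Q.
          At Q: go left to P.
            At P: go left to K.
              K is a leaf — visit K.
            Visit P.
            At P: no right child.
          Visit Q.
          At Q: no right child.
        Visit Y.
        At Y: no right child.
      Visit J.
      At J: no right child.
  Visit A.
  At A: go right to D.
    D is a leaf — visit D.
Full in-order sequence: Z, F, X, K, P, Q, Y, J, A, D.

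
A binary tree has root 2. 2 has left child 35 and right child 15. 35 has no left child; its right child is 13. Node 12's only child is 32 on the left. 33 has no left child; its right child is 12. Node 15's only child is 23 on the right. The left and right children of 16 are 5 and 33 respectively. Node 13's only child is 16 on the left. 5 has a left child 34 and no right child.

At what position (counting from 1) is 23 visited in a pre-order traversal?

Pre-order visits the node, then its left subtree, then its right subtree.
Visit 2.
At 2: go left to 35.
  Visit 35.
  At 35: no left child.
  At 35: go right to 13.
    Visit 13.
    At 13: go left to 16.
      Visit 16.
      At 16: go left to 5.
        Visit 5.
        At 5: go left to 34.
          34 is a leaf — visit 34.
        At 5: no right child.
      At 16: go right to 33.
        Visit 33.
        At 33: no left child.
        At 33: go right to 12.
          Visit 12.
          At 12: go left to 32.
            32 is a leaf — visit 32.
          At 12: no right child.
    At 13: no right child.
At 2: go right to 15.
  Visit 15.
  At 15: no left child.
  At 15: go right to 23.
    23 is a leaf — visit 23.
Full pre-order sequence: 2, 35, 13, 16, 5, 34, 33, 12, 32, 15, 23.

11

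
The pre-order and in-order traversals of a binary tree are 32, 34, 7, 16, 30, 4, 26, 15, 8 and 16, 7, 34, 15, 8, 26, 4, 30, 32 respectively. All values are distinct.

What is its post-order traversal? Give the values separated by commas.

16, 7, 8, 15, 26, 4, 30, 34, 32

The first element of pre-order is the root; it splits in-order into left and right subtrees.
Root 32: left subtree has 8 nodes {16, 7, 34, 15, 8, 26, 4, 30}, right has 0 { }.
  Root 34: left subtree has 2 nodes {16, 7}, right has 5 {15, 8, 26, 4, 30}.
    Root 7: left subtree has 1 node {16}, right has 0 { }.
    Root 30: left subtree has 4 nodes {15, 8, 26, 4}, right has 0 { }.
      Root 4: left subtree has 3 nodes {15, 8, 26}, right has 0 { }.
        Root 26: left subtree has 2 nodes {15, 8}, right has 0 { }.
          Root 15: left subtree has 0 nodes { }, right has 1 {8}.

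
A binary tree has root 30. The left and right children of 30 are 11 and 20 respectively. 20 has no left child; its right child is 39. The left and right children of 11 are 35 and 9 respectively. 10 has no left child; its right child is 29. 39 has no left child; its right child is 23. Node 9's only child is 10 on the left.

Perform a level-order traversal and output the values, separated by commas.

Level-order visits nodes level by level from the root, left to right within each level.
Level 0: 30
Level 1: 11, 20
Level 2: 35, 9, 39
Level 3: 10, 23
Level 4: 29

30, 11, 20, 35, 9, 39, 10, 23, 29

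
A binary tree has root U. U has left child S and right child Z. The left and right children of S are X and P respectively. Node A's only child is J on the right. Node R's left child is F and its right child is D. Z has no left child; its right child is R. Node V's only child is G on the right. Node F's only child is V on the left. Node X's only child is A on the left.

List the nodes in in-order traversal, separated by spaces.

A J X S P U Z V G F R D

In-order visits the left subtree, then the node, then the right subtree.
At U: go left to S.
  At S: go left to X.
    At X: go left to A.
      At A: no left child.
      Visit A.
      At A: go right to J.
        J is a leaf — visit J.
    Visit X.
    At X: no right child.
  Visit S.
  At S: go right to P.
    P is a leaf — visit P.
Visit U.
At U: go right to Z.
  At Z: no left child.
  Visit Z.
  At Z: go right to R.
    At R: go left to F.
      At F: go left to V.
        At V: no left child.
        Visit V.
        At V: go right to G.
          G is a leaf — visit G.
      Visit F.
      At F: no right child.
    Visit R.
    At R: go right to D.
      D is a leaf — visit D.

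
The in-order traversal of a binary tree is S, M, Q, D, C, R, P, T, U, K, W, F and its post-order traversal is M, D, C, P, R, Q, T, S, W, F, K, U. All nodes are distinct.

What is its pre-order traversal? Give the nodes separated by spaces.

The last element of post-order is the root; it splits in-order into left and right subtrees.
Root U: left subtree has 8 nodes {S, M, Q, D, C, R, P, T}, right has 3 {K, W, F}.
  Root S: left subtree has 0 nodes { }, right has 7 {M, Q, D, C, R, P, T}.
    Root T: left subtree has 6 nodes {M, Q, D, C, R, P}, right has 0 { }.
      Root Q: left subtree has 1 node {M}, right has 4 {D, C, R, P}.
        Root R: left subtree has 2 nodes {D, C}, right has 1 {P}.
          Root C: left subtree has 1 node {D}, right has 0 { }.
  Root K: left subtree has 0 nodes { }, right has 2 {W, F}.
    Root F: left subtree has 1 node {W}, right has 0 { }.

U S T Q M R C D P K F W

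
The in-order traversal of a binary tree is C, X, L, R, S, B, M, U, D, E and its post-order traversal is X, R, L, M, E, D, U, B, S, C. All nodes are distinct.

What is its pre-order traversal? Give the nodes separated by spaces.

The last element of post-order is the root; it splits in-order into left and right subtrees.
Root C: left subtree has 0 nodes { }, right has 9 {X, L, R, S, B, M, U, D, E}.
  Root S: left subtree has 3 nodes {X, L, R}, right has 5 {B, M, U, D, E}.
    Root L: left subtree has 1 node {X}, right has 1 {R}.
    Root B: left subtree has 0 nodes { }, right has 4 {M, U, D, E}.
      Root U: left subtree has 1 node {M}, right has 2 {D, E}.
        Root D: left subtree has 0 nodes { }, right has 1 {E}.

C S L X R B U M D E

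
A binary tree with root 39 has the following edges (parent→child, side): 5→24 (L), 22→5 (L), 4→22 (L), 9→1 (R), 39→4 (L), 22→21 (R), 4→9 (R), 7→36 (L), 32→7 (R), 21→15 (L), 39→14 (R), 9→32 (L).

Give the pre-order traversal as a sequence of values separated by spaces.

39 4 22 5 24 21 15 9 32 7 36 1 14

Pre-order visits the node, then its left subtree, then its right subtree.
Visit 39.
At 39: go left to 4.
  Visit 4.
  At 4: go left to 22.
    Visit 22.
    At 22: go left to 5.
      Visit 5.
      At 5: go left to 24.
        24 is a leaf — visit 24.
      At 5: no right child.
    At 22: go right to 21.
      Visit 21.
      At 21: go left to 15.
        15 is a leaf — visit 15.
      At 21: no right child.
  At 4: go right to 9.
    Visit 9.
    At 9: go left to 32.
      Visit 32.
      At 32: no left child.
      At 32: go right to 7.
        Visit 7.
        At 7: go left to 36.
          36 is a leaf — visit 36.
        At 7: no right child.
    At 9: go right to 1.
      1 is a leaf — visit 1.
At 39: go right to 14.
  14 is a leaf — visit 14.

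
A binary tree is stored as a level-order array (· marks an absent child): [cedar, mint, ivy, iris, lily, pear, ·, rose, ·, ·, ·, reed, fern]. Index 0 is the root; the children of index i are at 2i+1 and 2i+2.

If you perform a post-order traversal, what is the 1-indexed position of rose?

1

Post-order visits the left subtree, then the right subtree, then the node.
At cedar: go left to mint.
  At mint: go left to iris.
    At iris: go left to rose.
      rose is a leaf — visit rose.
    At iris: no right child.
    Visit iris.
  At mint: go right to lily.
    lily is a leaf — visit lily.
  Visit mint.
At cedar: go right to ivy.
  At ivy: go left to pear.
    At pear: go left to reed.
      reed is a leaf — visit reed.
    At pear: go right to fern.
      fern is a leaf — visit fern.
    Visit pear.
  At ivy: no right child.
  Visit ivy.
Visit cedar.
Full post-order sequence: rose, iris, lily, mint, reed, fern, pear, ivy, cedar.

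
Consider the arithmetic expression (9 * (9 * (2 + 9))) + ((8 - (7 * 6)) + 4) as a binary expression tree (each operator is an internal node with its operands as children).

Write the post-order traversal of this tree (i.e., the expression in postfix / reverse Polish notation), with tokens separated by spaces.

9 9 2 9 + * * 8 7 6 * - 4 + +

Post-order on an expression tree gives postfix notation: for each operator, emit left operand, right operand, then the operator.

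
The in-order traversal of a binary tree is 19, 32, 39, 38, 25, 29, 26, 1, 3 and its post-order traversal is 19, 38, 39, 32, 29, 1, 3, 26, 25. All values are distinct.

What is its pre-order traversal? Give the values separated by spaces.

25 32 19 39 38 26 29 3 1

The last element of post-order is the root; it splits in-order into left and right subtrees.
Root 25: left subtree has 4 nodes {19, 32, 39, 38}, right has 4 {29, 26, 1, 3}.
  Root 32: left subtree has 1 node {19}, right has 2 {39, 38}.
    Root 39: left subtree has 0 nodes { }, right has 1 {38}.
  Root 26: left subtree has 1 node {29}, right has 2 {1, 3}.
    Root 3: left subtree has 1 node {1}, right has 0 { }.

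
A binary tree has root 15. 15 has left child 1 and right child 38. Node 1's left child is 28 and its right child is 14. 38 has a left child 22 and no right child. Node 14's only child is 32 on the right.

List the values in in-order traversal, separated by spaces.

28 1 14 32 15 22 38

In-order visits the left subtree, then the node, then the right subtree.
At 15: go left to 1.
  At 1: go left to 28.
    28 is a leaf — visit 28.
  Visit 1.
  At 1: go right to 14.
    At 14: no left child.
    Visit 14.
    At 14: go right to 32.
      32 is a leaf — visit 32.
Visit 15.
At 15: go right to 38.
  At 38: go left to 22.
    22 is a leaf — visit 22.
  Visit 38.
  At 38: no right child.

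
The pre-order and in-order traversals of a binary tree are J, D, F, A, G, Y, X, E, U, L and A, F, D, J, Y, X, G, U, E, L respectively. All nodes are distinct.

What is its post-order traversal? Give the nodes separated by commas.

The first element of pre-order is the root; it splits in-order into left and right subtrees.
Root J: left subtree has 3 nodes {A, F, D}, right has 6 {Y, X, G, U, E, L}.
  Root D: left subtree has 2 nodes {A, F}, right has 0 { }.
    Root F: left subtree has 1 node {A}, right has 0 { }.
  Root G: left subtree has 2 nodes {Y, X}, right has 3 {U, E, L}.
    Root Y: left subtree has 0 nodes { }, right has 1 {X}.
    Root E: left subtree has 1 node {U}, right has 1 {L}.

A, F, D, X, Y, U, L, E, G, J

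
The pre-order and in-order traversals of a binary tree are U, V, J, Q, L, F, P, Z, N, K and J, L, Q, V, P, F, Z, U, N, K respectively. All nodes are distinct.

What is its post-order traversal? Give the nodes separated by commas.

The first element of pre-order is the root; it splits in-order into left and right subtrees.
Root U: left subtree has 7 nodes {J, L, Q, V, P, F, Z}, right has 2 {N, K}.
  Root V: left subtree has 3 nodes {J, L, Q}, right has 3 {P, F, Z}.
    Root J: left subtree has 0 nodes { }, right has 2 {L, Q}.
      Root Q: left subtree has 1 node {L}, right has 0 { }.
    Root F: left subtree has 1 node {P}, right has 1 {Z}.
  Root N: left subtree has 0 nodes { }, right has 1 {K}.

L, Q, J, P, Z, F, V, K, N, U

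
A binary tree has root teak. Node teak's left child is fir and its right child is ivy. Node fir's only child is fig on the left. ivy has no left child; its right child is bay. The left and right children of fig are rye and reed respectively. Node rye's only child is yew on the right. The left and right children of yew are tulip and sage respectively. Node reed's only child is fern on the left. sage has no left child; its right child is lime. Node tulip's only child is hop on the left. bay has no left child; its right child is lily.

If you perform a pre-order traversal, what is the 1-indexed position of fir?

2

Pre-order visits the node, then its left subtree, then its right subtree.
Visit teak.
At teak: go left to fir.
  Visit fir.
  At fir: go left to fig.
    Visit fig.
    At fig: go left to rye.
      Visit rye.
      At rye: no left child.
      At rye: go right to yew.
        Visit yew.
        At yew: go left to tulip.
          Visit tulip.
          At tulip: go left to hop.
            hop is a leaf — visit hop.
          At tulip: no right child.
        At yew: go right to sage.
          Visit sage.
          At sage: no left child.
          At sage: go right to lime.
            lime is a leaf — visit lime.
    At fig: go right to reed.
      Visit reed.
      At reed: go left to fern.
        fern is a leaf — visit fern.
      At reed: no right child.
  At fir: no right child.
At teak: go right to ivy.
  Visit ivy.
  At ivy: no left child.
  At ivy: go right to bay.
    Visit bay.
    At bay: no left child.
    At bay: go right to lily.
      lily is a leaf — visit lily.
Full pre-order sequence: teak, fir, fig, rye, yew, tulip, hop, sage, lime, reed, fern, ivy, bay, lily.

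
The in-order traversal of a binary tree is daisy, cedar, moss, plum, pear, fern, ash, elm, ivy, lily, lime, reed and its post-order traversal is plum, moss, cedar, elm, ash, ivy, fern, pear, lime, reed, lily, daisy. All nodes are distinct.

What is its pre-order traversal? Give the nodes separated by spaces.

The last element of post-order is the root; it splits in-order into left and right subtrees.
Root daisy: left subtree has 0 nodes { }, right has 11 {cedar, moss, plum, pear, fern, ash, elm, ivy, lily, lime, reed}.
  Root lily: left subtree has 8 nodes {cedar, moss, plum, pear, fern, ash, elm, ivy}, right has 2 {lime, reed}.
    Root pear: left subtree has 3 nodes {cedar, moss, plum}, right has 4 {fern, ash, elm, ivy}.
      Root cedar: left subtree has 0 nodes { }, right has 2 {moss, plum}.
        Root moss: left subtree has 0 nodes { }, right has 1 {plum}.
      Root fern: left subtree has 0 nodes { }, right has 3 {ash, elm, ivy}.
        Root ivy: left subtree has 2 nodes {ash, elm}, right has 0 { }.
          Root ash: left subtree has 0 nodes { }, right has 1 {elm}.
    Root reed: left subtree has 1 node {lime}, right has 0 { }.

daisy lily pear cedar moss plum fern ivy ash elm reed lime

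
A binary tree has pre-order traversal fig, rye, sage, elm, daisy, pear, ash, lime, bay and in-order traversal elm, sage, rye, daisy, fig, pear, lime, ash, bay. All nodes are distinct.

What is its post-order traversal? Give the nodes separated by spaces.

The first element of pre-order is the root; it splits in-order into left and right subtrees.
Root fig: left subtree has 4 nodes {elm, sage, rye, daisy}, right has 4 {pear, lime, ash, bay}.
  Root rye: left subtree has 2 nodes {elm, sage}, right has 1 {daisy}.
    Root sage: left subtree has 1 node {elm}, right has 0 { }.
  Root pear: left subtree has 0 nodes { }, right has 3 {lime, ash, bay}.
    Root ash: left subtree has 1 node {lime}, right has 1 {bay}.

elm sage daisy rye lime bay ash pear fig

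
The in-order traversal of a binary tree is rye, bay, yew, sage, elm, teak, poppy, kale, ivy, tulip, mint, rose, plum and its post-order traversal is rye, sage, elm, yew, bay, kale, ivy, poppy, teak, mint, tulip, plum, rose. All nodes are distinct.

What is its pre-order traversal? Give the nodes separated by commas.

The last element of post-order is the root; it splits in-order into left and right subtrees.
Root rose: left subtree has 11 nodes {rye, bay, yew, sage, elm, teak, poppy, kale, ivy, tulip, mint}, right has 1 {plum}.
  Root tulip: left subtree has 9 nodes {rye, bay, yew, sage, elm, teak, poppy, kale, ivy}, right has 1 {mint}.
    Root teak: left subtree has 5 nodes {rye, bay, yew, sage, elm}, right has 3 {poppy, kale, ivy}.
      Root bay: left subtree has 1 node {rye}, right has 3 {yew, sage, elm}.
        Root yew: left subtree has 0 nodes { }, right has 2 {sage, elm}.
          Root elm: left subtree has 1 node {sage}, right has 0 { }.
      Root poppy: left subtree has 0 nodes { }, right has 2 {kale, ivy}.
        Root ivy: left subtree has 1 node {kale}, right has 0 { }.

rose, tulip, teak, bay, rye, yew, elm, sage, poppy, ivy, kale, mint, plum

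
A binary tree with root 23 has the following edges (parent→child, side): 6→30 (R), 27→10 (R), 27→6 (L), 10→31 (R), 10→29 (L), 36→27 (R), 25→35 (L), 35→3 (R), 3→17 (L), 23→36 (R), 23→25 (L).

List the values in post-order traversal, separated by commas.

17, 3, 35, 25, 30, 6, 29, 31, 10, 27, 36, 23

Post-order visits the left subtree, then the right subtree, then the node.
At 23: go left to 25.
  At 25: go left to 35.
    At 35: no left child.
    At 35: go right to 3.
      At 3: go left to 17.
        17 is a leaf — visit 17.
      At 3: no right child.
      Visit 3.
    Visit 35.
  At 25: no right child.
  Visit 25.
At 23: go right to 36.
  At 36: no left child.
  At 36: go right to 27.
    At 27: go left to 6.
      At 6: no left child.
      At 6: go right to 30.
        30 is a leaf — visit 30.
      Visit 6.
    At 27: go right to 10.
      At 10: go left to 29.
        29 is a leaf — visit 29.
      At 10: go right to 31.
        31 is a leaf — visit 31.
      Visit 10.
    Visit 27.
  Visit 36.
Visit 23.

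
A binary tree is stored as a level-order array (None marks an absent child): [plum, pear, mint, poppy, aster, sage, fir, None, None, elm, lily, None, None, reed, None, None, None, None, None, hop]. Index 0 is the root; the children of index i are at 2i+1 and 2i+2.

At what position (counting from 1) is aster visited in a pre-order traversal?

4

Pre-order visits the node, then its left subtree, then its right subtree.
Visit plum.
At plum: go left to pear.
  Visit pear.
  At pear: go left to poppy.
    poppy is a leaf — visit poppy.
  At pear: go right to aster.
    Visit aster.
    At aster: go left to elm.
      Visit elm.
      At elm: go left to hop.
        hop is a leaf — visit hop.
      At elm: no right child.
    At aster: go right to lily.
      lily is a leaf — visit lily.
At plum: go right to mint.
  Visit mint.
  At mint: go left to sage.
    sage is a leaf — visit sage.
  At mint: go right to fir.
    Visit fir.
    At fir: go left to reed.
      reed is a leaf — visit reed.
    At fir: no right child.
Full pre-order sequence: plum, pear, poppy, aster, elm, hop, lily, mint, sage, fir, reed.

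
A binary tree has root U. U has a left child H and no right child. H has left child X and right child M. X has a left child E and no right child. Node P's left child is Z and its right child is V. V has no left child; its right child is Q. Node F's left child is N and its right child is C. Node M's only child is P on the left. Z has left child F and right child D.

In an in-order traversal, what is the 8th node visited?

In-order visits the left subtree, then the node, then the right subtree.
At U: go left to H.
  At H: go left to X.
    At X: go left to E.
      E is a leaf — visit E.
    Visit X.
    At X: no right child.
  Visit H.
  At H: go right to M.
    At M: go left to P.
      At P: go left to Z.
        At Z: go left to F.
          At F: go left to N.
            N is a leaf — visit N.
          Visit F.
          At F: go right to C.
            C is a leaf — visit C.
        Visit Z.
        At Z: go right to D.
          D is a leaf — visit D.
      Visit P.
      At P: go right to V.
        At V: no left child.
        Visit V.
        At V: go right to Q.
          Q is a leaf — visit Q.
    Visit M.
    At M: no right child.
Visit U.
At U: no right child.
Full in-order sequence: E, X, H, N, F, C, Z, D, P, V, Q, M, U.

D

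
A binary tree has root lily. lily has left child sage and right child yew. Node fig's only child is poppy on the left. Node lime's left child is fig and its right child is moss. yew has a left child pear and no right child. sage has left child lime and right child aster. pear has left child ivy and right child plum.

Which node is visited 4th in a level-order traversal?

lime

Level-order visits nodes level by level from the root, left to right within each level.
Level 0: lily
Level 1: sage, yew
Level 2: lime, aster, pear
Level 3: fig, moss, ivy, plum
Level 4: poppy
Full level-order sequence: lily, sage, yew, lime, aster, pear, fig, moss, ivy, plum, poppy.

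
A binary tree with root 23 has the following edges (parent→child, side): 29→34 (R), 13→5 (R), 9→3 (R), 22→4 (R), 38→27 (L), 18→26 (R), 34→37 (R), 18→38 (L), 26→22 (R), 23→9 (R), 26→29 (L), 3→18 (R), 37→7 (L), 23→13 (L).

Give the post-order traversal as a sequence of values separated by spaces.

Post-order visits the left subtree, then the right subtree, then the node.
At 23: go left to 13.
  At 13: no left child.
  At 13: go right to 5.
    5 is a leaf — visit 5.
  Visit 13.
At 23: go right to 9.
  At 9: no left child.
  At 9: go right to 3.
    At 3: no left child.
    At 3: go right to 18.
      At 18: go left to 38.
        At 38: go left to 27.
          27 is a leaf — visit 27.
        At 38: no right child.
        Visit 38.
      At 18: go right to 26.
        At 26: go left to 29.
          At 29: no left child.
          At 29: go right to 34.
            At 34: no left child.
            At 34: go right to 37.
              At 37: go left to 7.
                7 is a leaf — visit 7.
              At 37: no right child.
              Visit 37.
            Visit 34.
          Visit 29.
        At 26: go right to 22.
          At 22: no left child.
          At 22: go right to 4.
            4 is a leaf — visit 4.
          Visit 22.
        Visit 26.
      Visit 18.
    Visit 3.
  Visit 9.
Visit 23.

5 13 27 38 7 37 34 29 4 22 26 18 3 9 23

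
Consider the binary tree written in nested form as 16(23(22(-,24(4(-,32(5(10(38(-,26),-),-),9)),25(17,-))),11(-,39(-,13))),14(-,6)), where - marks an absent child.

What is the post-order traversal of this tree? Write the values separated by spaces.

26 38 10 5 9 32 4 17 25 24 22 13 39 11 23 6 14 16

Post-order visits the left subtree, then the right subtree, then the node.
At 16: go left to 23.
  At 23: go left to 22.
    At 22: no left child.
    At 22: go right to 24.
      At 24: go left to 4.
        At 4: no left child.
        At 4: go right to 32.
          At 32: go left to 5.
            At 5: go left to 10.
              At 10: go left to 38.
                At 38: no left child.
                At 38: go right to 26.
                  26 is a leaf — visit 26.
                Visit 38.
              At 10: no right child.
              Visit 10.
            At 5: no right child.
            Visit 5.
          At 32: go right to 9.
            9 is a leaf — visit 9.
          Visit 32.
        Visit 4.
      At 24: go right to 25.
        At 25: go left to 17.
          17 is a leaf — visit 17.
        At 25: no right child.
        Visit 25.
      Visit 24.
    Visit 22.
  At 23: go right to 11.
    At 11: no left child.
    At 11: go right to 39.
      At 39: no left child.
      At 39: go right to 13.
        13 is a leaf — visit 13.
      Visit 39.
    Visit 11.
  Visit 23.
At 16: go right to 14.
  At 14: no left child.
  At 14: go right to 6.
    6 is a leaf — visit 6.
  Visit 14.
Visit 16.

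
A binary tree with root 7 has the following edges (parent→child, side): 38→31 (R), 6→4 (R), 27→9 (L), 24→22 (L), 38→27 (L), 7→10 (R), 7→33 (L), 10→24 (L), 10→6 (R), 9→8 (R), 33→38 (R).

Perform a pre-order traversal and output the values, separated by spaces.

7 33 38 27 9 8 31 10 24 22 6 4

Pre-order visits the node, then its left subtree, then its right subtree.
Visit 7.
At 7: go left to 33.
  Visit 33.
  At 33: no left child.
  At 33: go right to 38.
    Visit 38.
    At 38: go left to 27.
      Visit 27.
      At 27: go left to 9.
        Visit 9.
        At 9: no left child.
        At 9: go right to 8.
          8 is a leaf — visit 8.
      At 27: no right child.
    At 38: go right to 31.
      31 is a leaf — visit 31.
At 7: go right to 10.
  Visit 10.
  At 10: go left to 24.
    Visit 24.
    At 24: go left to 22.
      22 is a leaf — visit 22.
    At 24: no right child.
  At 10: go right to 6.
    Visit 6.
    At 6: no left child.
    At 6: go right to 4.
      4 is a leaf — visit 4.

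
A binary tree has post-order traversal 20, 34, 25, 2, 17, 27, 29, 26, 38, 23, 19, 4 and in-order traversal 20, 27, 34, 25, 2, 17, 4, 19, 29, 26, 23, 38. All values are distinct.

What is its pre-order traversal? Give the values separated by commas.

The last element of post-order is the root; it splits in-order into left and right subtrees.
Root 4: left subtree has 6 nodes {20, 27, 34, 25, 2, 17}, right has 5 {19, 29, 26, 23, 38}.
  Root 27: left subtree has 1 node {20}, right has 4 {34, 25, 2, 17}.
    Root 17: left subtree has 3 nodes {34, 25, 2}, right has 0 { }.
      Root 2: left subtree has 2 nodes {34, 25}, right has 0 { }.
        Root 25: left subtree has 1 node {34}, right has 0 { }.
  Root 19: left subtree has 0 nodes { }, right has 4 {29, 26, 23, 38}.
    Root 23: left subtree has 2 nodes {29, 26}, right has 1 {38}.
      Root 26: left subtree has 1 node {29}, right has 0 { }.

4, 27, 20, 17, 2, 25, 34, 19, 23, 26, 29, 38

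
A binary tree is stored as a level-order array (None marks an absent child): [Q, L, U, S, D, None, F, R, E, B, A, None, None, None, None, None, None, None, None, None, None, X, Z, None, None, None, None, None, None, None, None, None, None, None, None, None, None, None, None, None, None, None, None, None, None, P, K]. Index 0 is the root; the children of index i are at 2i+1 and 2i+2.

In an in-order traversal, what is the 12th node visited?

Q

In-order visits the left subtree, then the node, then the right subtree.
At Q: go left to L.
  At L: go left to S.
    At S: go left to R.
      R is a leaf — visit R.
    Visit S.
    At S: go right to E.
      E is a leaf — visit E.
  Visit L.
  At L: go right to D.
    At D: go left to B.
      B is a leaf — visit B.
    Visit D.
    At D: go right to A.
      At A: go left to X.
        X is a leaf — visit X.
      Visit A.
      At A: go right to Z.
        At Z: go left to P.
          P is a leaf — visit P.
        Visit Z.
        At Z: go right to K.
          K is a leaf — visit K.
Visit Q.
At Q: go right to U.
  At U: no left child.
  Visit U.
  At U: go right to F.
    F is a leaf — visit F.
Full in-order sequence: R, S, E, L, B, D, X, A, P, Z, K, Q, U, F.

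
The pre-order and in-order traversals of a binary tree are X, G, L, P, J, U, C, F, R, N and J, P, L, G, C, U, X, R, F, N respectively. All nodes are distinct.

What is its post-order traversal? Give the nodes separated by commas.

The first element of pre-order is the root; it splits in-order into left and right subtrees.
Root X: left subtree has 6 nodes {J, P, L, G, C, U}, right has 3 {R, F, N}.
  Root G: left subtree has 3 nodes {J, P, L}, right has 2 {C, U}.
    Root L: left subtree has 2 nodes {J, P}, right has 0 { }.
      Root P: left subtree has 1 node {J}, right has 0 { }.
    Root U: left subtree has 1 node {C}, right has 0 { }.
  Root F: left subtree has 1 node {R}, right has 1 {N}.

J, P, L, C, U, G, R, N, F, X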